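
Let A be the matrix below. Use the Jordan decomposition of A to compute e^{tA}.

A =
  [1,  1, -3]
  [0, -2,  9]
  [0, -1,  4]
e^{tA} =
  [exp(t), t*exp(t), -3*t*exp(t)]
  [0, -3*t*exp(t) + exp(t), 9*t*exp(t)]
  [0, -t*exp(t), 3*t*exp(t) + exp(t)]

Strategy: write A = P · J · P⁻¹ where J is a Jordan canonical form, so e^{tA} = P · e^{tJ} · P⁻¹, and e^{tJ} can be computed block-by-block.

A has Jordan form
J =
  [1, 1, 0]
  [0, 1, 0]
  [0, 0, 1]
(up to reordering of blocks).

Per-block formulas:
  For a 1×1 block at λ = 1: exp(t · [1]) = [e^(1t)].
  For a 2×2 Jordan block J_2(1): exp(t · J_2(1)) = e^(1t)·(I + t·N), where N is the 2×2 nilpotent shift.

After assembling e^{tJ} and conjugating by P, we get:

e^{tA} =
  [exp(t), t*exp(t), -3*t*exp(t)]
  [0, -3*t*exp(t) + exp(t), 9*t*exp(t)]
  [0, -t*exp(t), 3*t*exp(t) + exp(t)]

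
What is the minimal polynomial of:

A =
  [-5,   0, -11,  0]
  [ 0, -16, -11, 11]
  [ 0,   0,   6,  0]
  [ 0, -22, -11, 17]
x^2 - x - 30

The characteristic polynomial is χ_A(x) = (x - 6)^2*(x + 5)^2, so the eigenvalues are known. The minimal polynomial is
  m_A(x) = Π_λ (x − λ)^{k_λ}
where k_λ is the size of the *largest* Jordan block for λ (equivalently, the smallest k with (A − λI)^k v = 0 for every generalised eigenvector v of λ).

  λ = -5: largest Jordan block has size 1, contributing (x + 5)
  λ = 6: largest Jordan block has size 1, contributing (x − 6)

So m_A(x) = (x - 6)*(x + 5) = x^2 - x - 30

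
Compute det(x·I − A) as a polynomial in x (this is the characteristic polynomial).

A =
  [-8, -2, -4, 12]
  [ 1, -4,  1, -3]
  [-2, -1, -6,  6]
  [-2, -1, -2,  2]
x^4 + 16*x^3 + 96*x^2 + 256*x + 256

Expanding det(x·I − A) (e.g. by cofactor expansion or by noting that A is similar to its Jordan form J, which has the same characteristic polynomial as A) gives
  χ_A(x) = x^4 + 16*x^3 + 96*x^2 + 256*x + 256
which factors as (x + 4)^4. The eigenvalues (with algebraic multiplicities) are λ = -4 with multiplicity 4.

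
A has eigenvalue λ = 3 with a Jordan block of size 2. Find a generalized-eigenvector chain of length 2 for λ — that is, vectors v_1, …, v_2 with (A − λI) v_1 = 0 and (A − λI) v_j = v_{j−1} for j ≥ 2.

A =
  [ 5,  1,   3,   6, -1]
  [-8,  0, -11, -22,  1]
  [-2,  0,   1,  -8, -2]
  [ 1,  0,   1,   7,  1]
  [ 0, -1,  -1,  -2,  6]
A Jordan chain for λ = 3 of length 2:
v_1 = (1, -3, 0, 0, -1)ᵀ
v_2 = (0, 1, 0, 0, 0)ᵀ

Let N = A − (3)·I. We want v_2 with N^2 v_2 = 0 but N^1 v_2 ≠ 0; then v_{j-1} := N · v_j for j = 2, …, 2.

Pick v_2 = (0, 1, 0, 0, 0)ᵀ.
Then v_1 = N · v_2 = (1, -3, 0, 0, -1)ᵀ.

Sanity check: (A − (3)·I) v_1 = (0, 0, 0, 0, 0)ᵀ = 0. ✓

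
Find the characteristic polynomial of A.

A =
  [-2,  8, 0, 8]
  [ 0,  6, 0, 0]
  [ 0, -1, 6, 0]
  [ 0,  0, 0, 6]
x^4 - 16*x^3 + 72*x^2 - 432

Expanding det(x·I − A) (e.g. by cofactor expansion or by noting that A is similar to its Jordan form J, which has the same characteristic polynomial as A) gives
  χ_A(x) = x^4 - 16*x^3 + 72*x^2 - 432
which factors as (x - 6)^3*(x + 2). The eigenvalues (with algebraic multiplicities) are λ = -2 with multiplicity 1, λ = 6 with multiplicity 3.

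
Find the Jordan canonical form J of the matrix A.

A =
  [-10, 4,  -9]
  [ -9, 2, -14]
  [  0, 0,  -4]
J_3(-4)

The characteristic polynomial is
  det(x·I − A) = x^3 + 12*x^2 + 48*x + 64 = (x + 4)^3

Eigenvalues and multiplicities (the geometric multiplicity of λ is n − rank(A − λI), which equals the number of Jordan blocks for λ):
  λ = -4: algebraic multiplicity = 3, geometric multiplicity = 1

Determining the block sizes for each eigenvalue:
  λ = -4: one block (gm = 1), so the single block has size am = 3 → block sizes [3]

Assembling the blocks gives a Jordan form
J =
  [-4,  1,  0]
  [ 0, -4,  1]
  [ 0,  0, -4]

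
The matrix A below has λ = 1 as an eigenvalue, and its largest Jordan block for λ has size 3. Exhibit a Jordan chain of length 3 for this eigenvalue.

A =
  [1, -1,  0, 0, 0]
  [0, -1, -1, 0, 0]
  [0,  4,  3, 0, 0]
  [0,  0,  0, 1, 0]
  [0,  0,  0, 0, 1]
A Jordan chain for λ = 1 of length 3:
v_1 = (2, 0, 0, 0, 0)ᵀ
v_2 = (-1, -2, 4, 0, 0)ᵀ
v_3 = (0, 1, 0, 0, 0)ᵀ

Let N = A − (1)·I. We want v_3 with N^3 v_3 = 0 but N^2 v_3 ≠ 0; then v_{j-1} := N · v_j for j = 3, …, 2.

Pick v_3 = (0, 1, 0, 0, 0)ᵀ.
Then v_2 = N · v_3 = (-1, -2, 4, 0, 0)ᵀ.
Then v_1 = N · v_2 = (2, 0, 0, 0, 0)ᵀ.

Sanity check: (A − (1)·I) v_1 = (0, 0, 0, 0, 0)ᵀ = 0. ✓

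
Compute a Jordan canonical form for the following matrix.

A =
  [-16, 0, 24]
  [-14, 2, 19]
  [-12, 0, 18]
J_1(0) ⊕ J_2(2)

The characteristic polynomial is
  det(x·I − A) = x^3 - 4*x^2 + 4*x = x*(x - 2)^2

Eigenvalues and multiplicities (the geometric multiplicity of λ is n − rank(A − λI), which equals the number of Jordan blocks for λ):
  λ = 0: algebraic multiplicity = 1, geometric multiplicity = 1
  λ = 2: algebraic multiplicity = 2, geometric multiplicity = 1

Determining the block sizes for each eigenvalue:
  λ = 0: one block (gm = 1), so the single block has size am = 1 → block sizes [1]
  λ = 2: one block (gm = 1), so the single block has size am = 2 → block sizes [2]

Assembling the blocks gives a Jordan form
J =
  [0, 0, 0]
  [0, 2, 1]
  [0, 0, 2]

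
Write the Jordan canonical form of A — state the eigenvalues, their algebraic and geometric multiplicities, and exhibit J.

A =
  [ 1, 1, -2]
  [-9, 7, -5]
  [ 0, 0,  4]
J_3(4)

The characteristic polynomial is
  det(x·I − A) = x^3 - 12*x^2 + 48*x - 64 = (x - 4)^3

Eigenvalues and multiplicities (the geometric multiplicity of λ is n − rank(A − λI), which equals the number of Jordan blocks for λ):
  λ = 4: algebraic multiplicity = 3, geometric multiplicity = 1

Determining the block sizes for each eigenvalue:
  λ = 4: one block (gm = 1), so the single block has size am = 3 → block sizes [3]

Assembling the blocks gives a Jordan form
J =
  [4, 1, 0]
  [0, 4, 1]
  [0, 0, 4]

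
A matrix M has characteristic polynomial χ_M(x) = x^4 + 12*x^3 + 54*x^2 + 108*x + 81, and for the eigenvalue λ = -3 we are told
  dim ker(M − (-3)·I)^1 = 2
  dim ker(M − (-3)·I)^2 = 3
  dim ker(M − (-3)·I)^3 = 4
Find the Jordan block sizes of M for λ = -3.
Block sizes for λ = -3: [3, 1]

From the dimensions of kernels of powers, the number of Jordan blocks of size at least j is d_j − d_{j−1} where d_j = dim ker(N^j) (with d_0 = 0). Computing the differences gives [2, 1, 1].
The number of blocks of size exactly k is (#blocks of size ≥ k) − (#blocks of size ≥ k + 1), so the partition is: 1 block(s) of size 1, 1 block(s) of size 3.
In nonincreasing order the block sizes are [3, 1].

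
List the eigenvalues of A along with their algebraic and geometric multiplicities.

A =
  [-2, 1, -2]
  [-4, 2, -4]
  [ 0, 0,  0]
λ = 0: alg = 3, geom = 2

Step 1 — factor the characteristic polynomial to read off the algebraic multiplicities:
  χ_A(x) = x^3

Step 2 — compute geometric multiplicities via the rank-nullity identity g(λ) = n − rank(A − λI):
  rank(A − (0)·I) = 1, so dim ker(A − (0)·I) = n − 1 = 2

Summary:
  λ = 0: algebraic multiplicity = 3, geometric multiplicity = 2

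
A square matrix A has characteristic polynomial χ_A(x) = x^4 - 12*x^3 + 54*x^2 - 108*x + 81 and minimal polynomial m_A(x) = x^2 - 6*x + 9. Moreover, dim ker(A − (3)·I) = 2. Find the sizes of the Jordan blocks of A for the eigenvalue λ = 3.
Block sizes for λ = 3: [2, 2]

Step 1 — from the characteristic polynomial, algebraic multiplicity of λ = 3 is 4. From dim ker(A − (3)·I) = 2, there are exactly 2 Jordan blocks for λ = 3.
Step 2 — from the minimal polynomial, the factor (x − 3)^2 tells us the largest block for λ = 3 has size 2.
Step 3 — with total size 4, 2 blocks, and largest block 2, the block sizes (in nonincreasing order) are [2, 2].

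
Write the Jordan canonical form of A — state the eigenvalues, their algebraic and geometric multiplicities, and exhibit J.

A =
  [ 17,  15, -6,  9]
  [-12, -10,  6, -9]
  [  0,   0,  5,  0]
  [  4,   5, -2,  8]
J_2(5) ⊕ J_1(5) ⊕ J_1(5)

The characteristic polynomial is
  det(x·I − A) = x^4 - 20*x^3 + 150*x^2 - 500*x + 625 = (x - 5)^4

Eigenvalues and multiplicities (the geometric multiplicity of λ is n − rank(A − λI), which equals the number of Jordan blocks for λ):
  λ = 5: algebraic multiplicity = 4, geometric multiplicity = 3

Determining the block sizes for each eigenvalue:
  λ = 5: 3 blocks summing to 4 forces exactly one block of size 2 and the rest size 1 → block sizes [2, 1, 1]

Assembling the blocks gives a Jordan form
J =
  [5, 1, 0, 0]
  [0, 5, 0, 0]
  [0, 0, 5, 0]
  [0, 0, 0, 5]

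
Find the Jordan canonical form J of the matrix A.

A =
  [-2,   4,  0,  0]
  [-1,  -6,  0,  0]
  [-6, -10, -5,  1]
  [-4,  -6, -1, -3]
J_2(-4) ⊕ J_2(-4)

The characteristic polynomial is
  det(x·I − A) = x^4 + 16*x^3 + 96*x^2 + 256*x + 256 = (x + 4)^4

Eigenvalues and multiplicities (the geometric multiplicity of λ is n − rank(A − λI), which equals the number of Jordan blocks for λ):
  λ = -4: algebraic multiplicity = 4, geometric multiplicity = 2

Determining the block sizes for each eigenvalue:
  λ = -4: with am = 4 and gm = 2, the partition is not yet determined (e.g. several partitions of 4 into 2 parts exist). Let N = A − (-4)·I. Computing rank(N^1) = 2, rank(N^2) = 0; the number of blocks of size ≥ j is rank(N^{j−1}) − rank(N^j), giving [2, 2]. So we have 2 block(s) of size 2 → block sizes [2, 2]

Assembling the blocks gives a Jordan form
J =
  [-4,  1,  0,  0]
  [ 0, -4,  0,  0]
  [ 0,  0, -4,  1]
  [ 0,  0,  0, -4]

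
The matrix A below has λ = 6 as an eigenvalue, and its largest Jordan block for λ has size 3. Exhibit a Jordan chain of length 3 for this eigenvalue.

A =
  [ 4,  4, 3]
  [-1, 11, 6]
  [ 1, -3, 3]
A Jordan chain for λ = 6 of length 3:
v_1 = (3, 3, -2)ᵀ
v_2 = (-2, -1, 1)ᵀ
v_3 = (1, 0, 0)ᵀ

Let N = A − (6)·I. We want v_3 with N^3 v_3 = 0 but N^2 v_3 ≠ 0; then v_{j-1} := N · v_j for j = 3, …, 2.

Pick v_3 = (1, 0, 0)ᵀ.
Then v_2 = N · v_3 = (-2, -1, 1)ᵀ.
Then v_1 = N · v_2 = (3, 3, -2)ᵀ.

Sanity check: (A − (6)·I) v_1 = (0, 0, 0)ᵀ = 0. ✓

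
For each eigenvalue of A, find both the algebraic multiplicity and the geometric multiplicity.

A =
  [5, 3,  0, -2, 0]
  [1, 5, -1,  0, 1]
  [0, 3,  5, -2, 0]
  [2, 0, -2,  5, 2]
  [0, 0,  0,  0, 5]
λ = 5: alg = 5, geom = 3

Step 1 — factor the characteristic polynomial to read off the algebraic multiplicities:
  χ_A(x) = (x - 5)^5

Step 2 — compute geometric multiplicities via the rank-nullity identity g(λ) = n − rank(A − λI):
  rank(A − (5)·I) = 2, so dim ker(A − (5)·I) = n − 2 = 3

Summary:
  λ = 5: algebraic multiplicity = 5, geometric multiplicity = 3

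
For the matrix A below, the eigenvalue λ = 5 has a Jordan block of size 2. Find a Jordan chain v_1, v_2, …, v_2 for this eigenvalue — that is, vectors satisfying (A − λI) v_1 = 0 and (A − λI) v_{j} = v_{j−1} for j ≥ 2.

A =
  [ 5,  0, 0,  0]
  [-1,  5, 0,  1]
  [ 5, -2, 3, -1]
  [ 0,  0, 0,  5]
A Jordan chain for λ = 5 of length 2:
v_1 = (0, -1, 1, 0)ᵀ
v_2 = (1, 2, 0, 0)ᵀ

Let N = A − (5)·I. We want v_2 with N^2 v_2 = 0 but N^1 v_2 ≠ 0; then v_{j-1} := N · v_j for j = 2, …, 2.

Pick v_2 = (1, 2, 0, 0)ᵀ.
Then v_1 = N · v_2 = (0, -1, 1, 0)ᵀ.

Sanity check: (A − (5)·I) v_1 = (0, 0, 0, 0)ᵀ = 0. ✓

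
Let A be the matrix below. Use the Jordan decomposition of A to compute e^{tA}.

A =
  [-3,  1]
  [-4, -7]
e^{tA} =
  [2*t*exp(-5*t) + exp(-5*t), t*exp(-5*t)]
  [-4*t*exp(-5*t), -2*t*exp(-5*t) + exp(-5*t)]

Strategy: write A = P · J · P⁻¹ where J is a Jordan canonical form, so e^{tA} = P · e^{tJ} · P⁻¹, and e^{tJ} can be computed block-by-block.

A has Jordan form
J =
  [-5,  1]
  [ 0, -5]
(up to reordering of blocks).

Per-block formulas:
  For a 2×2 Jordan block J_2(-5): exp(t · J_2(-5)) = e^(-5t)·(I + t·N), where N is the 2×2 nilpotent shift.

After assembling e^{tJ} and conjugating by P, we get:

e^{tA} =
  [2*t*exp(-5*t) + exp(-5*t), t*exp(-5*t)]
  [-4*t*exp(-5*t), -2*t*exp(-5*t) + exp(-5*t)]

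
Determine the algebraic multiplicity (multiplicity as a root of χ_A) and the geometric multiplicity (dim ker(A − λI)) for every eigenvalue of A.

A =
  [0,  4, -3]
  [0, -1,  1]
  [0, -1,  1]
λ = 0: alg = 3, geom = 1

Step 1 — factor the characteristic polynomial to read off the algebraic multiplicities:
  χ_A(x) = x^3

Step 2 — compute geometric multiplicities via the rank-nullity identity g(λ) = n − rank(A − λI):
  rank(A − (0)·I) = 2, so dim ker(A − (0)·I) = n − 2 = 1

Summary:
  λ = 0: algebraic multiplicity = 3, geometric multiplicity = 1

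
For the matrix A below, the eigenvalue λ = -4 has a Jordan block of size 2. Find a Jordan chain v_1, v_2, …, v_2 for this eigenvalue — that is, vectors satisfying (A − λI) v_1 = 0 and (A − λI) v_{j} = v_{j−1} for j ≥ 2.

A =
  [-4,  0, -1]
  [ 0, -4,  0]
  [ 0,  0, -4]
A Jordan chain for λ = -4 of length 2:
v_1 = (-1, 0, 0)ᵀ
v_2 = (0, 0, 1)ᵀ

Let N = A − (-4)·I. We want v_2 with N^2 v_2 = 0 but N^1 v_2 ≠ 0; then v_{j-1} := N · v_j for j = 2, …, 2.

Pick v_2 = (0, 0, 1)ᵀ.
Then v_1 = N · v_2 = (-1, 0, 0)ᵀ.

Sanity check: (A − (-4)·I) v_1 = (0, 0, 0)ᵀ = 0. ✓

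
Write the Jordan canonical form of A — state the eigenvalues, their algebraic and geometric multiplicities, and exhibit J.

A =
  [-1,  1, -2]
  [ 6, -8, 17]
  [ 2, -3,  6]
J_3(-1)

The characteristic polynomial is
  det(x·I − A) = x^3 + 3*x^2 + 3*x + 1 = (x + 1)^3

Eigenvalues and multiplicities (the geometric multiplicity of λ is n − rank(A − λI), which equals the number of Jordan blocks for λ):
  λ = -1: algebraic multiplicity = 3, geometric multiplicity = 1

Determining the block sizes for each eigenvalue:
  λ = -1: one block (gm = 1), so the single block has size am = 3 → block sizes [3]

Assembling the blocks gives a Jordan form
J =
  [-1,  1,  0]
  [ 0, -1,  1]
  [ 0,  0, -1]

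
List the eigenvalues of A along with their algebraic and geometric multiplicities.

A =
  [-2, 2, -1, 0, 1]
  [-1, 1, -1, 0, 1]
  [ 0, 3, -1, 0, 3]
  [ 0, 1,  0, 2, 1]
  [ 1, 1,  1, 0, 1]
λ = -1: alg = 3, geom = 2; λ = 2: alg = 2, geom = 1

Step 1 — factor the characteristic polynomial to read off the algebraic multiplicities:
  χ_A(x) = (x - 2)^2*(x + 1)^3

Step 2 — compute geometric multiplicities via the rank-nullity identity g(λ) = n − rank(A − λI):
  rank(A − (-1)·I) = 3, so dim ker(A − (-1)·I) = n − 3 = 2
  rank(A − (2)·I) = 4, so dim ker(A − (2)·I) = n − 4 = 1

Summary:
  λ = -1: algebraic multiplicity = 3, geometric multiplicity = 2
  λ = 2: algebraic multiplicity = 2, geometric multiplicity = 1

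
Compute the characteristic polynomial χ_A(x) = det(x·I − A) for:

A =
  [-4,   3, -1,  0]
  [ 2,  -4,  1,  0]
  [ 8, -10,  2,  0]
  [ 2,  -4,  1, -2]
x^4 + 8*x^3 + 24*x^2 + 32*x + 16

Expanding det(x·I − A) (e.g. by cofactor expansion or by noting that A is similar to its Jordan form J, which has the same characteristic polynomial as A) gives
  χ_A(x) = x^4 + 8*x^3 + 24*x^2 + 32*x + 16
which factors as (x + 2)^4. The eigenvalues (with algebraic multiplicities) are λ = -2 with multiplicity 4.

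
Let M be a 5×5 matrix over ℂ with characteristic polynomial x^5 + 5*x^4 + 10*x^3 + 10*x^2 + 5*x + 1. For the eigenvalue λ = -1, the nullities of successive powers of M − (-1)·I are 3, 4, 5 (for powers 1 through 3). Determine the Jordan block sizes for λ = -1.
Block sizes for λ = -1: [3, 1, 1]

From the dimensions of kernels of powers, the number of Jordan blocks of size at least j is d_j − d_{j−1} where d_j = dim ker(N^j) (with d_0 = 0). Computing the differences gives [3, 1, 1].
The number of blocks of size exactly k is (#blocks of size ≥ k) − (#blocks of size ≥ k + 1), so the partition is: 2 block(s) of size 1, 1 block(s) of size 3.
In nonincreasing order the block sizes are [3, 1, 1].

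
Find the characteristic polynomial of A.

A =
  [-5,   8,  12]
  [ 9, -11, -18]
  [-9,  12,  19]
x^3 - 3*x^2 + 3*x - 1

Expanding det(x·I − A) (e.g. by cofactor expansion or by noting that A is similar to its Jordan form J, which has the same characteristic polynomial as A) gives
  χ_A(x) = x^3 - 3*x^2 + 3*x - 1
which factors as (x - 1)^3. The eigenvalues (with algebraic multiplicities) are λ = 1 with multiplicity 3.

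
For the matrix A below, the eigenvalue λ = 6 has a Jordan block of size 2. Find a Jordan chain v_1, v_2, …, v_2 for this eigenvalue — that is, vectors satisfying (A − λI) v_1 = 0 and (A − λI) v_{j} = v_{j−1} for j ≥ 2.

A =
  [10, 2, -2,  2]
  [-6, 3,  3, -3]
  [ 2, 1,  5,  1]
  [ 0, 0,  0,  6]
A Jordan chain for λ = 6 of length 2:
v_1 = (4, -6, 2, 0)ᵀ
v_2 = (1, 0, 0, 0)ᵀ

Let N = A − (6)·I. We want v_2 with N^2 v_2 = 0 but N^1 v_2 ≠ 0; then v_{j-1} := N · v_j for j = 2, …, 2.

Pick v_2 = (1, 0, 0, 0)ᵀ.
Then v_1 = N · v_2 = (4, -6, 2, 0)ᵀ.

Sanity check: (A − (6)·I) v_1 = (0, 0, 0, 0)ᵀ = 0. ✓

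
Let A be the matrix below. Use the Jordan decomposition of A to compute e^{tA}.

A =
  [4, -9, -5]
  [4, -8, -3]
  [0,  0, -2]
e^{tA} =
  [6*t*exp(-2*t) + exp(-2*t), -9*t*exp(-2*t), -3*t^2*exp(-2*t)/2 - 5*t*exp(-2*t)]
  [4*t*exp(-2*t), -6*t*exp(-2*t) + exp(-2*t), -t^2*exp(-2*t) - 3*t*exp(-2*t)]
  [0, 0, exp(-2*t)]

Strategy: write A = P · J · P⁻¹ where J is a Jordan canonical form, so e^{tA} = P · e^{tJ} · P⁻¹, and e^{tJ} can be computed block-by-block.

A has Jordan form
J =
  [-2,  1,  0]
  [ 0, -2,  1]
  [ 0,  0, -2]
(up to reordering of blocks).

Per-block formulas:
  For a 3×3 Jordan block J_3(-2): exp(t · J_3(-2)) = e^(-2t)·(I + t·N + (t^2/2)·N^2), where N is the 3×3 nilpotent shift.

After assembling e^{tJ} and conjugating by P, we get:

e^{tA} =
  [6*t*exp(-2*t) + exp(-2*t), -9*t*exp(-2*t), -3*t^2*exp(-2*t)/2 - 5*t*exp(-2*t)]
  [4*t*exp(-2*t), -6*t*exp(-2*t) + exp(-2*t), -t^2*exp(-2*t) - 3*t*exp(-2*t)]
  [0, 0, exp(-2*t)]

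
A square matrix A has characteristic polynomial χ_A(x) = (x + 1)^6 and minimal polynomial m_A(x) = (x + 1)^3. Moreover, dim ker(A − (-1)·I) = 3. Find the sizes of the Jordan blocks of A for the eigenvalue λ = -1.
Block sizes for λ = -1: [3, 2, 1]

Step 1 — from the characteristic polynomial, algebraic multiplicity of λ = -1 is 6. From dim ker(A − (-1)·I) = 3, there are exactly 3 Jordan blocks for λ = -1.
Step 2 — from the minimal polynomial, the factor (x + 1)^3 tells us the largest block for λ = -1 has size 3.
Step 3 — with total size 6, 3 blocks, and largest block 3, the block sizes (in nonincreasing order) are [3, 2, 1].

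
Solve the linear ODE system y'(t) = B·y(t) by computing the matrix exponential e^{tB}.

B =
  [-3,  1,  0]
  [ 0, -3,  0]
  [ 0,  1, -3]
e^{tB} =
  [exp(-3*t), t*exp(-3*t), 0]
  [0, exp(-3*t), 0]
  [0, t*exp(-3*t), exp(-3*t)]

Strategy: write B = P · J · P⁻¹ where J is a Jordan canonical form, so e^{tB} = P · e^{tJ} · P⁻¹, and e^{tJ} can be computed block-by-block.

B has Jordan form
J =
  [-3,  1,  0]
  [ 0, -3,  0]
  [ 0,  0, -3]
(up to reordering of blocks).

Per-block formulas:
  For a 1×1 block at λ = -3: exp(t · [-3]) = [e^(-3t)].
  For a 2×2 Jordan block J_2(-3): exp(t · J_2(-3)) = e^(-3t)·(I + t·N), where N is the 2×2 nilpotent shift.

After assembling e^{tJ} and conjugating by P, we get:

e^{tB} =
  [exp(-3*t), t*exp(-3*t), 0]
  [0, exp(-3*t), 0]
  [0, t*exp(-3*t), exp(-3*t)]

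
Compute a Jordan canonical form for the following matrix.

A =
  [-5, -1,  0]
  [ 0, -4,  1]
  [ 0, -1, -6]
J_3(-5)

The characteristic polynomial is
  det(x·I − A) = x^3 + 15*x^2 + 75*x + 125 = (x + 5)^3

Eigenvalues and multiplicities (the geometric multiplicity of λ is n − rank(A − λI), which equals the number of Jordan blocks for λ):
  λ = -5: algebraic multiplicity = 3, geometric multiplicity = 1

Determining the block sizes for each eigenvalue:
  λ = -5: one block (gm = 1), so the single block has size am = 3 → block sizes [3]

Assembling the blocks gives a Jordan form
J =
  [-5,  1,  0]
  [ 0, -5,  1]
  [ 0,  0, -5]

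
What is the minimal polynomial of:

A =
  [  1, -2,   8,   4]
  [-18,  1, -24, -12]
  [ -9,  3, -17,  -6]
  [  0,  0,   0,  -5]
x^2 + 10*x + 25

The characteristic polynomial is χ_A(x) = (x + 5)^4, so the eigenvalues are known. The minimal polynomial is
  m_A(x) = Π_λ (x − λ)^{k_λ}
where k_λ is the size of the *largest* Jordan block for λ (equivalently, the smallest k with (A − λI)^k v = 0 for every generalised eigenvector v of λ).

  λ = -5: largest Jordan block has size 2, contributing (x + 5)^2

So m_A(x) = (x + 5)^2 = x^2 + 10*x + 25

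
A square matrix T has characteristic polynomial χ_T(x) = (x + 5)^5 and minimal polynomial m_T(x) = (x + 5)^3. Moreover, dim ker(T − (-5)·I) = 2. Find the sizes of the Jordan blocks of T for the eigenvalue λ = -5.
Block sizes for λ = -5: [3, 2]

Step 1 — from the characteristic polynomial, algebraic multiplicity of λ = -5 is 5. From dim ker(T − (-5)·I) = 2, there are exactly 2 Jordan blocks for λ = -5.
Step 2 — from the minimal polynomial, the factor (x + 5)^3 tells us the largest block for λ = -5 has size 3.
Step 3 — with total size 5, 2 blocks, and largest block 3, the block sizes (in nonincreasing order) are [3, 2].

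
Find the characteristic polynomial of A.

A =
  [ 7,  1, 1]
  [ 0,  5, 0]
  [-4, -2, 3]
x^3 - 15*x^2 + 75*x - 125

Expanding det(x·I − A) (e.g. by cofactor expansion or by noting that A is similar to its Jordan form J, which has the same characteristic polynomial as A) gives
  χ_A(x) = x^3 - 15*x^2 + 75*x - 125
which factors as (x - 5)^3. The eigenvalues (with algebraic multiplicities) are λ = 5 with multiplicity 3.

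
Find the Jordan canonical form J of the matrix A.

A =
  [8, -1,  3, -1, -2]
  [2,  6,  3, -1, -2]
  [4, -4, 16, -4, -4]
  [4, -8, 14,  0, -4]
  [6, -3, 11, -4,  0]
J_3(6) ⊕ J_2(6)

The characteristic polynomial is
  det(x·I − A) = x^5 - 30*x^4 + 360*x^3 - 2160*x^2 + 6480*x - 7776 = (x - 6)^5

Eigenvalues and multiplicities (the geometric multiplicity of λ is n − rank(A − λI), which equals the number of Jordan blocks for λ):
  λ = 6: algebraic multiplicity = 5, geometric multiplicity = 2

Determining the block sizes for each eigenvalue:
  λ = 6: with am = 5 and gm = 2, the partition is not yet determined (e.g. several partitions of 5 into 2 parts exist). Let N = A − (6)·I. Computing rank(N^1) = 3, rank(N^2) = 1, rank(N^3) = 0; the number of blocks of size ≥ j is rank(N^{j−1}) − rank(N^j), giving [2, 2, 1]. So we have 1 block(s) of size 3, 1 block(s) of size 2 → block sizes [3, 2]

Assembling the blocks gives a Jordan form
J =
  [6, 1, 0, 0, 0]
  [0, 6, 1, 0, 0]
  [0, 0, 6, 0, 0]
  [0, 0, 0, 6, 1]
  [0, 0, 0, 0, 6]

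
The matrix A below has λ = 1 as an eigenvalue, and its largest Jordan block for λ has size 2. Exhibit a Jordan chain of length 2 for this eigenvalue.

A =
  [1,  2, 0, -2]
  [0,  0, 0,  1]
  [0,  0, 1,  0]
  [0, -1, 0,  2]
A Jordan chain for λ = 1 of length 2:
v_1 = (2, -1, 0, -1)ᵀ
v_2 = (0, 1, 0, 0)ᵀ

Let N = A − (1)·I. We want v_2 with N^2 v_2 = 0 but N^1 v_2 ≠ 0; then v_{j-1} := N · v_j for j = 2, …, 2.

Pick v_2 = (0, 1, 0, 0)ᵀ.
Then v_1 = N · v_2 = (2, -1, 0, -1)ᵀ.

Sanity check: (A − (1)·I) v_1 = (0, 0, 0, 0)ᵀ = 0. ✓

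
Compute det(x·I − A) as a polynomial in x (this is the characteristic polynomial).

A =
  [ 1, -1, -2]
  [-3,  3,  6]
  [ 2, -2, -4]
x^3

Expanding det(x·I − A) (e.g. by cofactor expansion or by noting that A is similar to its Jordan form J, which has the same characteristic polynomial as A) gives
  χ_A(x) = x^3
which factors as x^3. The eigenvalues (with algebraic multiplicities) are λ = 0 with multiplicity 3.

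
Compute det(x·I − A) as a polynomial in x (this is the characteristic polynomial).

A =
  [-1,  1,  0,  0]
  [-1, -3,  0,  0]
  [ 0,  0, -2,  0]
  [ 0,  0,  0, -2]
x^4 + 8*x^3 + 24*x^2 + 32*x + 16

Expanding det(x·I − A) (e.g. by cofactor expansion or by noting that A is similar to its Jordan form J, which has the same characteristic polynomial as A) gives
  χ_A(x) = x^4 + 8*x^3 + 24*x^2 + 32*x + 16
which factors as (x + 2)^4. The eigenvalues (with algebraic multiplicities) are λ = -2 with multiplicity 4.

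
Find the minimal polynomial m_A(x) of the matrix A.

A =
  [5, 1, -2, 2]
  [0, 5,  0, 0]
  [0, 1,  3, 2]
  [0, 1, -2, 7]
x^2 - 10*x + 25

The characteristic polynomial is χ_A(x) = (x - 5)^4, so the eigenvalues are known. The minimal polynomial is
  m_A(x) = Π_λ (x − λ)^{k_λ}
where k_λ is the size of the *largest* Jordan block for λ (equivalently, the smallest k with (A − λI)^k v = 0 for every generalised eigenvector v of λ).

  λ = 5: largest Jordan block has size 2, contributing (x − 5)^2

So m_A(x) = (x - 5)^2 = x^2 - 10*x + 25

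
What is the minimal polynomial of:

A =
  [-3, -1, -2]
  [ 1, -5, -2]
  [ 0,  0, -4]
x^2 + 8*x + 16

The characteristic polynomial is χ_A(x) = (x + 4)^3, so the eigenvalues are known. The minimal polynomial is
  m_A(x) = Π_λ (x − λ)^{k_λ}
where k_λ is the size of the *largest* Jordan block for λ (equivalently, the smallest k with (A − λI)^k v = 0 for every generalised eigenvector v of λ).

  λ = -4: largest Jordan block has size 2, contributing (x + 4)^2

So m_A(x) = (x + 4)^2 = x^2 + 8*x + 16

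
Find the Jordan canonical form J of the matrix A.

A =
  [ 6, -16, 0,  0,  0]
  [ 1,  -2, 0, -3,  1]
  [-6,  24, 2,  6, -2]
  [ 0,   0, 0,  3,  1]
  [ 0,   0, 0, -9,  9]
J_2(2) ⊕ J_1(2) ⊕ J_2(6)

The characteristic polynomial is
  det(x·I − A) = x^5 - 18*x^4 + 120*x^3 - 368*x^2 + 528*x - 288 = (x - 6)^2*(x - 2)^3

Eigenvalues and multiplicities (the geometric multiplicity of λ is n − rank(A − λI), which equals the number of Jordan blocks for λ):
  λ = 2: algebraic multiplicity = 3, geometric multiplicity = 2
  λ = 6: algebraic multiplicity = 2, geometric multiplicity = 1

Determining the block sizes for each eigenvalue:
  λ = 2: 2 blocks summing to 3 forces exactly one block of size 2 and the rest size 1 → block sizes [2, 1]
  λ = 6: one block (gm = 1), so the single block has size am = 2 → block sizes [2]

Assembling the blocks gives a Jordan form
J =
  [2, 1, 0, 0, 0]
  [0, 2, 0, 0, 0]
  [0, 0, 2, 0, 0]
  [0, 0, 0, 6, 1]
  [0, 0, 0, 0, 6]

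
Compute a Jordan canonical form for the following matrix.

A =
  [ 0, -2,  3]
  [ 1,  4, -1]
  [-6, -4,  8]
J_3(4)

The characteristic polynomial is
  det(x·I − A) = x^3 - 12*x^2 + 48*x - 64 = (x - 4)^3

Eigenvalues and multiplicities (the geometric multiplicity of λ is n − rank(A − λI), which equals the number of Jordan blocks for λ):
  λ = 4: algebraic multiplicity = 3, geometric multiplicity = 1

Determining the block sizes for each eigenvalue:
  λ = 4: one block (gm = 1), so the single block has size am = 3 → block sizes [3]

Assembling the blocks gives a Jordan form
J =
  [4, 1, 0]
  [0, 4, 1]
  [0, 0, 4]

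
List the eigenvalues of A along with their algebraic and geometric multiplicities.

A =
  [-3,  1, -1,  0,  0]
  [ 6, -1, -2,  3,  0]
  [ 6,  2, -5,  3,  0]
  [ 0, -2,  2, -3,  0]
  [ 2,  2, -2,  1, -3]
λ = -3: alg = 5, geom = 3

Step 1 — factor the characteristic polynomial to read off the algebraic multiplicities:
  χ_A(x) = (x + 3)^5

Step 2 — compute geometric multiplicities via the rank-nullity identity g(λ) = n − rank(A − λI):
  rank(A − (-3)·I) = 2, so dim ker(A − (-3)·I) = n − 2 = 3

Summary:
  λ = -3: algebraic multiplicity = 5, geometric multiplicity = 3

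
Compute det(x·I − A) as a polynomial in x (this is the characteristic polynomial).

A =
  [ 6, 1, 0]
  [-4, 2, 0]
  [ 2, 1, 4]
x^3 - 12*x^2 + 48*x - 64

Expanding det(x·I − A) (e.g. by cofactor expansion or by noting that A is similar to its Jordan form J, which has the same characteristic polynomial as A) gives
  χ_A(x) = x^3 - 12*x^2 + 48*x - 64
which factors as (x - 4)^3. The eigenvalues (with algebraic multiplicities) are λ = 4 with multiplicity 3.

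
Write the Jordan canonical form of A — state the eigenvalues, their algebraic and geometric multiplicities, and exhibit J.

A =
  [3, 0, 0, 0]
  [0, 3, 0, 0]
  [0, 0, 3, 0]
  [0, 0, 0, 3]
J_1(3) ⊕ J_1(3) ⊕ J_1(3) ⊕ J_1(3)

The characteristic polynomial is
  det(x·I − A) = x^4 - 12*x^3 + 54*x^2 - 108*x + 81 = (x - 3)^4

Eigenvalues and multiplicities (the geometric multiplicity of λ is n − rank(A − λI), which equals the number of Jordan blocks for λ):
  λ = 3: algebraic multiplicity = 4, geometric multiplicity = 4

Determining the block sizes for each eigenvalue:
  λ = 3: gm = am = 4, so every block has size 1 → block sizes [1, 1, 1, 1]

Assembling the blocks gives a Jordan form
J =
  [3, 0, 0, 0]
  [0, 3, 0, 0]
  [0, 0, 3, 0]
  [0, 0, 0, 3]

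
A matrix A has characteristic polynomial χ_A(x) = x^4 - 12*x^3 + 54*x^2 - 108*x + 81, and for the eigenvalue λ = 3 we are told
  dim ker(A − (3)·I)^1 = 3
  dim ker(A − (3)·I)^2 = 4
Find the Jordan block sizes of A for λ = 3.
Block sizes for λ = 3: [2, 1, 1]

From the dimensions of kernels of powers, the number of Jordan blocks of size at least j is d_j − d_{j−1} where d_j = dim ker(N^j) (with d_0 = 0). Computing the differences gives [3, 1].
The number of blocks of size exactly k is (#blocks of size ≥ k) − (#blocks of size ≥ k + 1), so the partition is: 2 block(s) of size 1, 1 block(s) of size 2.
In nonincreasing order the block sizes are [2, 1, 1].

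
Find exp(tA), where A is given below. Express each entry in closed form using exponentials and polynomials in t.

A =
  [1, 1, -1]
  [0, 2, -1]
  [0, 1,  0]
e^{tA} =
  [exp(t), t*exp(t), -t*exp(t)]
  [0, t*exp(t) + exp(t), -t*exp(t)]
  [0, t*exp(t), -t*exp(t) + exp(t)]

Strategy: write A = P · J · P⁻¹ where J is a Jordan canonical form, so e^{tA} = P · e^{tJ} · P⁻¹, and e^{tJ} can be computed block-by-block.

A has Jordan form
J =
  [1, 1, 0]
  [0, 1, 0]
  [0, 0, 1]
(up to reordering of blocks).

Per-block formulas:
  For a 1×1 block at λ = 1: exp(t · [1]) = [e^(1t)].
  For a 2×2 Jordan block J_2(1): exp(t · J_2(1)) = e^(1t)·(I + t·N), where N is the 2×2 nilpotent shift.

After assembling e^{tJ} and conjugating by P, we get:

e^{tA} =
  [exp(t), t*exp(t), -t*exp(t)]
  [0, t*exp(t) + exp(t), -t*exp(t)]
  [0, t*exp(t), -t*exp(t) + exp(t)]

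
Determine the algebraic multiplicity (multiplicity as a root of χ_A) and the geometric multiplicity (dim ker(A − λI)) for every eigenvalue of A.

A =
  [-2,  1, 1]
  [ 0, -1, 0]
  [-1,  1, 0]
λ = -1: alg = 3, geom = 2

Step 1 — factor the characteristic polynomial to read off the algebraic multiplicities:
  χ_A(x) = (x + 1)^3

Step 2 — compute geometric multiplicities via the rank-nullity identity g(λ) = n − rank(A − λI):
  rank(A − (-1)·I) = 1, so dim ker(A − (-1)·I) = n − 1 = 2

Summary:
  λ = -1: algebraic multiplicity = 3, geometric multiplicity = 2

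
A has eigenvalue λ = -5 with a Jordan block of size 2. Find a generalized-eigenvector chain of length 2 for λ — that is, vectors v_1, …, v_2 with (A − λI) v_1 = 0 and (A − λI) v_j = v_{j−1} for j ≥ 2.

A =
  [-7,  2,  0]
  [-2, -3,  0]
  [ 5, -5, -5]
A Jordan chain for λ = -5 of length 2:
v_1 = (-2, -2, 5)ᵀ
v_2 = (1, 0, 0)ᵀ

Let N = A − (-5)·I. We want v_2 with N^2 v_2 = 0 but N^1 v_2 ≠ 0; then v_{j-1} := N · v_j for j = 2, …, 2.

Pick v_2 = (1, 0, 0)ᵀ.
Then v_1 = N · v_2 = (-2, -2, 5)ᵀ.

Sanity check: (A − (-5)·I) v_1 = (0, 0, 0)ᵀ = 0. ✓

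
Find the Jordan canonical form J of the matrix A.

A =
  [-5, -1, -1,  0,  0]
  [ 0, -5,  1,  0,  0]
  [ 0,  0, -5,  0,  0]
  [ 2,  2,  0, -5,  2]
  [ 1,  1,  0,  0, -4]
J_3(-5) ⊕ J_1(-5) ⊕ J_1(-4)

The characteristic polynomial is
  det(x·I − A) = x^5 + 24*x^4 + 230*x^3 + 1100*x^2 + 2625*x + 2500 = (x + 4)*(x + 5)^4

Eigenvalues and multiplicities (the geometric multiplicity of λ is n − rank(A − λI), which equals the number of Jordan blocks for λ):
  λ = -5: algebraic multiplicity = 4, geometric multiplicity = 2
  λ = -4: algebraic multiplicity = 1, geometric multiplicity = 1

Determining the block sizes for each eigenvalue:
  λ = -5: with am = 4 and gm = 2, the partition is not yet determined (e.g. several partitions of 4 into 2 parts exist). Let N = A − (-5)·I. Computing rank(N^1) = 3, rank(N^2) = 2, rank(N^3) = 1; the number of blocks of size ≥ j is rank(N^{j−1}) − rank(N^j), giving [2, 1, 1]. So we have 1 block(s) of size 3, 1 block(s) of size 1 → block sizes [3, 1]
  λ = -4: one block (gm = 1), so the single block has size am = 1 → block sizes [1]

Assembling the blocks gives a Jordan form
J =
  [-5,  1,  0,  0,  0]
  [ 0, -5,  1,  0,  0]
  [ 0,  0, -5,  0,  0]
  [ 0,  0,  0, -5,  0]
  [ 0,  0,  0,  0, -4]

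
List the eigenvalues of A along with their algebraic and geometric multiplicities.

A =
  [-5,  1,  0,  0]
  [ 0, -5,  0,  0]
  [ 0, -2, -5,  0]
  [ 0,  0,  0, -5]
λ = -5: alg = 4, geom = 3

Step 1 — factor the characteristic polynomial to read off the algebraic multiplicities:
  χ_A(x) = (x + 5)^4

Step 2 — compute geometric multiplicities via the rank-nullity identity g(λ) = n − rank(A − λI):
  rank(A − (-5)·I) = 1, so dim ker(A − (-5)·I) = n − 1 = 3

Summary:
  λ = -5: algebraic multiplicity = 4, geometric multiplicity = 3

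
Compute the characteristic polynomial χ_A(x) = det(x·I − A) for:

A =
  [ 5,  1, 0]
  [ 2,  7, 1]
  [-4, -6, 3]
x^3 - 15*x^2 + 75*x - 125

Expanding det(x·I − A) (e.g. by cofactor expansion or by noting that A is similar to its Jordan form J, which has the same characteristic polynomial as A) gives
  χ_A(x) = x^3 - 15*x^2 + 75*x - 125
which factors as (x - 5)^3. The eigenvalues (with algebraic multiplicities) are λ = 5 with multiplicity 3.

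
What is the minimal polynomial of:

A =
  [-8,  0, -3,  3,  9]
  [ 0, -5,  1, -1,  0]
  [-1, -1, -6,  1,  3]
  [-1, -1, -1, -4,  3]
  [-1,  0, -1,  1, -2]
x^3 + 15*x^2 + 75*x + 125

The characteristic polynomial is χ_A(x) = (x + 5)^5, so the eigenvalues are known. The minimal polynomial is
  m_A(x) = Π_λ (x − λ)^{k_λ}
where k_λ is the size of the *largest* Jordan block for λ (equivalently, the smallest k with (A − λI)^k v = 0 for every generalised eigenvector v of λ).

  λ = -5: largest Jordan block has size 3, contributing (x + 5)^3

So m_A(x) = (x + 5)^3 = x^3 + 15*x^2 + 75*x + 125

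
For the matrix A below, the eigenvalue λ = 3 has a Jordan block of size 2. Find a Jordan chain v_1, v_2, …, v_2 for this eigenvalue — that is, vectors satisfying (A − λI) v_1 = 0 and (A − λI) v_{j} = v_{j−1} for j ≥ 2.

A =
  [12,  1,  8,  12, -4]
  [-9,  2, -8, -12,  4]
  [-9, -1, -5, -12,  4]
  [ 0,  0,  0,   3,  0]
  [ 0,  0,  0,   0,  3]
A Jordan chain for λ = 3 of length 2:
v_1 = (9, -9, -9, 0, 0)ᵀ
v_2 = (1, 0, 0, 0, 0)ᵀ

Let N = A − (3)·I. We want v_2 with N^2 v_2 = 0 but N^1 v_2 ≠ 0; then v_{j-1} := N · v_j for j = 2, …, 2.

Pick v_2 = (1, 0, 0, 0, 0)ᵀ.
Then v_1 = N · v_2 = (9, -9, -9, 0, 0)ᵀ.

Sanity check: (A − (3)·I) v_1 = (0, 0, 0, 0, 0)ᵀ = 0. ✓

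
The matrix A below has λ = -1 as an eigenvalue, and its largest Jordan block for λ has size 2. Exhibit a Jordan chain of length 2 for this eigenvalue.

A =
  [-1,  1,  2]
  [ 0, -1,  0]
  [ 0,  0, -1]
A Jordan chain for λ = -1 of length 2:
v_1 = (1, 0, 0)ᵀ
v_2 = (0, 1, 0)ᵀ

Let N = A − (-1)·I. We want v_2 with N^2 v_2 = 0 but N^1 v_2 ≠ 0; then v_{j-1} := N · v_j for j = 2, …, 2.

Pick v_2 = (0, 1, 0)ᵀ.
Then v_1 = N · v_2 = (1, 0, 0)ᵀ.

Sanity check: (A − (-1)·I) v_1 = (0, 0, 0)ᵀ = 0. ✓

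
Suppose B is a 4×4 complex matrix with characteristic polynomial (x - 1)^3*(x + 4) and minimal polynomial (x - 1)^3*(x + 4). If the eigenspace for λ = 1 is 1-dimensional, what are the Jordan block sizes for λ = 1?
Block sizes for λ = 1: [3]

Step 1 — from the characteristic polynomial, algebraic multiplicity of λ = 1 is 3. From dim ker(B − (1)·I) = 1, there are exactly 1 Jordan blocks for λ = 1.
Step 2 — from the minimal polynomial, the factor (x − 1)^3 tells us the largest block for λ = 1 has size 3.
Step 3 — with total size 3, 1 blocks, and largest block 3, the block sizes (in nonincreasing order) are [3].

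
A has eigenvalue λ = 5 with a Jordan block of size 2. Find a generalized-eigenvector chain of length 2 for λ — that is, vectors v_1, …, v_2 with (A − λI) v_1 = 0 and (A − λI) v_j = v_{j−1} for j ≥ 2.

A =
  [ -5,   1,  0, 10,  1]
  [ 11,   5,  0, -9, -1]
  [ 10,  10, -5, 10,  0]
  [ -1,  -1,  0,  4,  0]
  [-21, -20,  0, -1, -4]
A Jordan chain for λ = 5 of length 2:
v_1 = (-1, 2, 0, -1, -2)ᵀ
v_2 = (1, -1, 1, 1, 0)ᵀ

Let N = A − (5)·I. We want v_2 with N^2 v_2 = 0 but N^1 v_2 ≠ 0; then v_{j-1} := N · v_j for j = 2, …, 2.

Pick v_2 = (1, -1, 1, 1, 0)ᵀ.
Then v_1 = N · v_2 = (-1, 2, 0, -1, -2)ᵀ.

Sanity check: (A − (5)·I) v_1 = (0, 0, 0, 0, 0)ᵀ = 0. ✓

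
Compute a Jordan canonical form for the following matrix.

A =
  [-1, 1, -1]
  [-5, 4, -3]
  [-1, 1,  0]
J_3(1)

The characteristic polynomial is
  det(x·I − A) = x^3 - 3*x^2 + 3*x - 1 = (x - 1)^3

Eigenvalues and multiplicities (the geometric multiplicity of λ is n − rank(A − λI), which equals the number of Jordan blocks for λ):
  λ = 1: algebraic multiplicity = 3, geometric multiplicity = 1

Determining the block sizes for each eigenvalue:
  λ = 1: one block (gm = 1), so the single block has size am = 3 → block sizes [3]

Assembling the blocks gives a Jordan form
J =
  [1, 1, 0]
  [0, 1, 1]
  [0, 0, 1]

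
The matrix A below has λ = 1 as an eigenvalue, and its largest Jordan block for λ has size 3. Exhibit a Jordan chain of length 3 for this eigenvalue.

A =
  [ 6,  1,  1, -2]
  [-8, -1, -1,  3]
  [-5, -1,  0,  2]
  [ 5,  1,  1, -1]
A Jordan chain for λ = 1 of length 3:
v_1 = (2, -4, -2, 2)ᵀ
v_2 = (5, -8, -5, 5)ᵀ
v_3 = (1, 0, 0, 0)ᵀ

Let N = A − (1)·I. We want v_3 with N^3 v_3 = 0 but N^2 v_3 ≠ 0; then v_{j-1} := N · v_j for j = 3, …, 2.

Pick v_3 = (1, 0, 0, 0)ᵀ.
Then v_2 = N · v_3 = (5, -8, -5, 5)ᵀ.
Then v_1 = N · v_2 = (2, -4, -2, 2)ᵀ.

Sanity check: (A − (1)·I) v_1 = (0, 0, 0, 0)ᵀ = 0. ✓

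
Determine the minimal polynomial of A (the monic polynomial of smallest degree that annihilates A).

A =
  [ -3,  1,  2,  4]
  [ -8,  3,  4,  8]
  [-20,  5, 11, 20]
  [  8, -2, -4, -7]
x^2 - 2*x + 1

The characteristic polynomial is χ_A(x) = (x - 1)^4, so the eigenvalues are known. The minimal polynomial is
  m_A(x) = Π_λ (x − λ)^{k_λ}
where k_λ is the size of the *largest* Jordan block for λ (equivalently, the smallest k with (A − λI)^k v = 0 for every generalised eigenvector v of λ).

  λ = 1: largest Jordan block has size 2, contributing (x − 1)^2

So m_A(x) = (x - 1)^2 = x^2 - 2*x + 1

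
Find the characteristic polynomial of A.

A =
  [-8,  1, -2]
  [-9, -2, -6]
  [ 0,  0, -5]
x^3 + 15*x^2 + 75*x + 125

Expanding det(x·I − A) (e.g. by cofactor expansion or by noting that A is similar to its Jordan form J, which has the same characteristic polynomial as A) gives
  χ_A(x) = x^3 + 15*x^2 + 75*x + 125
which factors as (x + 5)^3. The eigenvalues (with algebraic multiplicities) are λ = -5 with multiplicity 3.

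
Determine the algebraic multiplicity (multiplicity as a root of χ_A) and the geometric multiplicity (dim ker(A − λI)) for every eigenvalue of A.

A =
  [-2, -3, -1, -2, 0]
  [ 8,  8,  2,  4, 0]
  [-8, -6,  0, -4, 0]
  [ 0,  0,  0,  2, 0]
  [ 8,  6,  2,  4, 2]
λ = 2: alg = 5, geom = 4

Step 1 — factor the characteristic polynomial to read off the algebraic multiplicities:
  χ_A(x) = (x - 2)^5

Step 2 — compute geometric multiplicities via the rank-nullity identity g(λ) = n − rank(A − λI):
  rank(A − (2)·I) = 1, so dim ker(A − (2)·I) = n − 1 = 4

Summary:
  λ = 2: algebraic multiplicity = 5, geometric multiplicity = 4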